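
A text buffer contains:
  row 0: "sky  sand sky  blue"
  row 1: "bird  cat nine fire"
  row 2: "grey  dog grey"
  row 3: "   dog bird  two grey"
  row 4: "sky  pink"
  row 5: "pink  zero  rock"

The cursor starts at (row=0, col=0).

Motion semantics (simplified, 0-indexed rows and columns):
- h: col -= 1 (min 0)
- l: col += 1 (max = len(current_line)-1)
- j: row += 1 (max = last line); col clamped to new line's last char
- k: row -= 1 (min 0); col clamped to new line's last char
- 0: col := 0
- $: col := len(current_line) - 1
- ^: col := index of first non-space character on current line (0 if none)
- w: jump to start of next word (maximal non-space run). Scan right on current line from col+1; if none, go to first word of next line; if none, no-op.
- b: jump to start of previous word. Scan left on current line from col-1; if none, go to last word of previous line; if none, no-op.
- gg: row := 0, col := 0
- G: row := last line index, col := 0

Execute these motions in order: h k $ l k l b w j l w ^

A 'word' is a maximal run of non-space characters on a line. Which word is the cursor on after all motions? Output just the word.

After 1 (h): row=0 col=0 char='s'
After 2 (k): row=0 col=0 char='s'
After 3 ($): row=0 col=18 char='e'
After 4 (l): row=0 col=18 char='e'
After 5 (k): row=0 col=18 char='e'
After 6 (l): row=0 col=18 char='e'
After 7 (b): row=0 col=15 char='b'
After 8 (w): row=1 col=0 char='b'
After 9 (j): row=2 col=0 char='g'
After 10 (l): row=2 col=1 char='r'
After 11 (w): row=2 col=6 char='d'
After 12 (^): row=2 col=0 char='g'

Answer: grey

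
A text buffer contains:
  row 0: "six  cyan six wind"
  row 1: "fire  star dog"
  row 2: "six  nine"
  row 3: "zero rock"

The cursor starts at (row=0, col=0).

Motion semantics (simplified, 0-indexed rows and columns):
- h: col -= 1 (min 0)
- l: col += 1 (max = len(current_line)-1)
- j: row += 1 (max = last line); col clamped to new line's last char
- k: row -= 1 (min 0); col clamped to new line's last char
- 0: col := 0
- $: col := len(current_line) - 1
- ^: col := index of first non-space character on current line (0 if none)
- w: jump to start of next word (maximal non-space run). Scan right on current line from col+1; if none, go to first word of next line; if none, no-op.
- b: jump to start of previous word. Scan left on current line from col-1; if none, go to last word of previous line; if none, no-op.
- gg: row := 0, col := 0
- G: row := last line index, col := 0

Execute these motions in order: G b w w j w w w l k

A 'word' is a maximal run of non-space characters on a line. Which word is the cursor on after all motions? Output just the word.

Answer: nine

Derivation:
After 1 (G): row=3 col=0 char='z'
After 2 (b): row=2 col=5 char='n'
After 3 (w): row=3 col=0 char='z'
After 4 (w): row=3 col=5 char='r'
After 5 (j): row=3 col=5 char='r'
After 6 (w): row=3 col=5 char='r'
After 7 (w): row=3 col=5 char='r'
After 8 (w): row=3 col=5 char='r'
After 9 (l): row=3 col=6 char='o'
After 10 (k): row=2 col=6 char='i'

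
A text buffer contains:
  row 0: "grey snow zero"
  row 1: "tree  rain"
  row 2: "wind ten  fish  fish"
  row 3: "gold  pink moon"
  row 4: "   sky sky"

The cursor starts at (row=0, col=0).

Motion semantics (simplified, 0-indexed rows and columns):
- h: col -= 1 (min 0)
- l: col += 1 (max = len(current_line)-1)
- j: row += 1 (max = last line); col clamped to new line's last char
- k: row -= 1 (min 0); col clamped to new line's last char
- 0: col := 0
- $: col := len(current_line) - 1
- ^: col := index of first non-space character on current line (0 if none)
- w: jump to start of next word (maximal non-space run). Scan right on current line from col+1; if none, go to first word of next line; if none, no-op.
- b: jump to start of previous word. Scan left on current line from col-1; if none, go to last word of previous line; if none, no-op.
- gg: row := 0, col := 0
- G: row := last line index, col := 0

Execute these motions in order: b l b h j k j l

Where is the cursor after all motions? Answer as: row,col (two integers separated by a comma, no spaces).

After 1 (b): row=0 col=0 char='g'
After 2 (l): row=0 col=1 char='r'
After 3 (b): row=0 col=0 char='g'
After 4 (h): row=0 col=0 char='g'
After 5 (j): row=1 col=0 char='t'
After 6 (k): row=0 col=0 char='g'
After 7 (j): row=1 col=0 char='t'
After 8 (l): row=1 col=1 char='r'

Answer: 1,1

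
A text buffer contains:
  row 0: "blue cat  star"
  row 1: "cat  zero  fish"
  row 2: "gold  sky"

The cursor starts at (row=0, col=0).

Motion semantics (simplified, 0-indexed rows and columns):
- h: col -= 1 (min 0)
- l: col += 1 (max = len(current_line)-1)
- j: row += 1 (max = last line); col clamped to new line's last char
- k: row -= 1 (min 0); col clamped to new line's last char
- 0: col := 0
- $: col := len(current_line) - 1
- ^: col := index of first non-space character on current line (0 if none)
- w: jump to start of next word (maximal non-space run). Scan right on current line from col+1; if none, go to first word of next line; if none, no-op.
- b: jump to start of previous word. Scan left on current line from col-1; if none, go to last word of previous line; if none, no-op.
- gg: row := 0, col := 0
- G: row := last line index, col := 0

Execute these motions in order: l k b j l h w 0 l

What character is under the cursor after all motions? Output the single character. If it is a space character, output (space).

After 1 (l): row=0 col=1 char='l'
After 2 (k): row=0 col=1 char='l'
After 3 (b): row=0 col=0 char='b'
After 4 (j): row=1 col=0 char='c'
After 5 (l): row=1 col=1 char='a'
After 6 (h): row=1 col=0 char='c'
After 7 (w): row=1 col=5 char='z'
After 8 (0): row=1 col=0 char='c'
After 9 (l): row=1 col=1 char='a'

Answer: a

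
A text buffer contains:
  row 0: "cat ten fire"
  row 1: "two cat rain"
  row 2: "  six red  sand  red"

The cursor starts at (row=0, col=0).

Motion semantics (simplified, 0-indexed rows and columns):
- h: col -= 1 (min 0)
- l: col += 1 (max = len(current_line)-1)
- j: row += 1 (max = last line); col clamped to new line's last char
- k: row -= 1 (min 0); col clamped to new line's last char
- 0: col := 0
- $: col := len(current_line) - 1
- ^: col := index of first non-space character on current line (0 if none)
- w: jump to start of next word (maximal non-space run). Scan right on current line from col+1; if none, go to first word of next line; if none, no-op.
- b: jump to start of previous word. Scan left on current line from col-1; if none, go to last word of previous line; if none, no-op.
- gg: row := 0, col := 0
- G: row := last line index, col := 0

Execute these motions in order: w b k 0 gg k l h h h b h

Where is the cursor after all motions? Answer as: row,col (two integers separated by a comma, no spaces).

After 1 (w): row=0 col=4 char='t'
After 2 (b): row=0 col=0 char='c'
After 3 (k): row=0 col=0 char='c'
After 4 (0): row=0 col=0 char='c'
After 5 (gg): row=0 col=0 char='c'
After 6 (k): row=0 col=0 char='c'
After 7 (l): row=0 col=1 char='a'
After 8 (h): row=0 col=0 char='c'
After 9 (h): row=0 col=0 char='c'
After 10 (h): row=0 col=0 char='c'
After 11 (b): row=0 col=0 char='c'
After 12 (h): row=0 col=0 char='c'

Answer: 0,0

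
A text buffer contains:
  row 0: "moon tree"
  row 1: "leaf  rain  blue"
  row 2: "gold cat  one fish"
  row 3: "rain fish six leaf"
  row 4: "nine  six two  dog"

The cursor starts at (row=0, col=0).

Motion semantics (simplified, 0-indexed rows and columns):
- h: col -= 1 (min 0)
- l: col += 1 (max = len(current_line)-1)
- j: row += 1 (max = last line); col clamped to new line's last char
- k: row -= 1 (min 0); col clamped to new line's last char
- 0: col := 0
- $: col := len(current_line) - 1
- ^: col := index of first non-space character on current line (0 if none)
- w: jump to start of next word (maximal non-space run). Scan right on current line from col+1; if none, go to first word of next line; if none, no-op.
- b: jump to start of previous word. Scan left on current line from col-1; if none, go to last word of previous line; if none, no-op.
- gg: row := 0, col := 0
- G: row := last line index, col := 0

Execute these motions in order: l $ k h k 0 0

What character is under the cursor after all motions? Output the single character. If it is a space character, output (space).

After 1 (l): row=0 col=1 char='o'
After 2 ($): row=0 col=8 char='e'
After 3 (k): row=0 col=8 char='e'
After 4 (h): row=0 col=7 char='e'
After 5 (k): row=0 col=7 char='e'
After 6 (0): row=0 col=0 char='m'
After 7 (0): row=0 col=0 char='m'

Answer: m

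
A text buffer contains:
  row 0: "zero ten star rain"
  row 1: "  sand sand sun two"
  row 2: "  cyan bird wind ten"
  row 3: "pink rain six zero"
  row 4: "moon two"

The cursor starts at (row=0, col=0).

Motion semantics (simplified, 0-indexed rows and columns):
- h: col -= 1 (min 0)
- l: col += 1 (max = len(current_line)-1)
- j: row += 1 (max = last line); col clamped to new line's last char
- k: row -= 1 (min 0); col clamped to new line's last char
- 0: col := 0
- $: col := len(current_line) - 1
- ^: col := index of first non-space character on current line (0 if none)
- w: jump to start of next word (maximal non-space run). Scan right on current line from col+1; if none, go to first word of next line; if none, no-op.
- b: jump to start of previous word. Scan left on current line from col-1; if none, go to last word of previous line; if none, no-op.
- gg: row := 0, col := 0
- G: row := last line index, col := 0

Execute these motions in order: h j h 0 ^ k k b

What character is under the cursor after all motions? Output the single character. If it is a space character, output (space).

After 1 (h): row=0 col=0 char='z'
After 2 (j): row=1 col=0 char='_'
After 3 (h): row=1 col=0 char='_'
After 4 (0): row=1 col=0 char='_'
After 5 (^): row=1 col=2 char='s'
After 6 (k): row=0 col=2 char='r'
After 7 (k): row=0 col=2 char='r'
After 8 (b): row=0 col=0 char='z'

Answer: z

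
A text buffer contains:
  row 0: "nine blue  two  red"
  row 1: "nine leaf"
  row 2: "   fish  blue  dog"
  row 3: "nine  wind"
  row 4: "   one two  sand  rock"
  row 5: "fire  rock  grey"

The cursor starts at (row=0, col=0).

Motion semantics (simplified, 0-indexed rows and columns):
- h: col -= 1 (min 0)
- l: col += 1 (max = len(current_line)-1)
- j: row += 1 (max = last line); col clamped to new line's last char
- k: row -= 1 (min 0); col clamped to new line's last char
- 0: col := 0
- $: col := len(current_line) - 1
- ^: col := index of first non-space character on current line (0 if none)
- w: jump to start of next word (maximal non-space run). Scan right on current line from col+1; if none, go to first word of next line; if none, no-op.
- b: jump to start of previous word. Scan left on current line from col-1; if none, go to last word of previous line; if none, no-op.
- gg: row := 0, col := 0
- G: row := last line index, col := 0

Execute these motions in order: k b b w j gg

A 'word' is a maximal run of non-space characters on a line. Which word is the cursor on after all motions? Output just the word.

Answer: nine

Derivation:
After 1 (k): row=0 col=0 char='n'
After 2 (b): row=0 col=0 char='n'
After 3 (b): row=0 col=0 char='n'
After 4 (w): row=0 col=5 char='b'
After 5 (j): row=1 col=5 char='l'
After 6 (gg): row=0 col=0 char='n'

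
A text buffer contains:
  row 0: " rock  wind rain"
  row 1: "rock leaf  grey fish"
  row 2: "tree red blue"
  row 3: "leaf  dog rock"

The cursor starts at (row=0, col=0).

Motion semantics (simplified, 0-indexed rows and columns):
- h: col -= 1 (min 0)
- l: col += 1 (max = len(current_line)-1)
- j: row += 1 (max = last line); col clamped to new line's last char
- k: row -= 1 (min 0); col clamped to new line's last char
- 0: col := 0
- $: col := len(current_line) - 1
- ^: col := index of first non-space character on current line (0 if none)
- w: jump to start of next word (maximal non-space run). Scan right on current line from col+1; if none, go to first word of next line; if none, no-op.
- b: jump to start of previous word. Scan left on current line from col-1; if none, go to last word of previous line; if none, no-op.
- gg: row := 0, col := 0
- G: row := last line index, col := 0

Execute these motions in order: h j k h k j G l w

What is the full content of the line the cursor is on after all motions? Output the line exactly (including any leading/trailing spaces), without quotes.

Answer: leaf  dog rock

Derivation:
After 1 (h): row=0 col=0 char='_'
After 2 (j): row=1 col=0 char='r'
After 3 (k): row=0 col=0 char='_'
After 4 (h): row=0 col=0 char='_'
After 5 (k): row=0 col=0 char='_'
After 6 (j): row=1 col=0 char='r'
After 7 (G): row=3 col=0 char='l'
After 8 (l): row=3 col=1 char='e'
After 9 (w): row=3 col=6 char='d'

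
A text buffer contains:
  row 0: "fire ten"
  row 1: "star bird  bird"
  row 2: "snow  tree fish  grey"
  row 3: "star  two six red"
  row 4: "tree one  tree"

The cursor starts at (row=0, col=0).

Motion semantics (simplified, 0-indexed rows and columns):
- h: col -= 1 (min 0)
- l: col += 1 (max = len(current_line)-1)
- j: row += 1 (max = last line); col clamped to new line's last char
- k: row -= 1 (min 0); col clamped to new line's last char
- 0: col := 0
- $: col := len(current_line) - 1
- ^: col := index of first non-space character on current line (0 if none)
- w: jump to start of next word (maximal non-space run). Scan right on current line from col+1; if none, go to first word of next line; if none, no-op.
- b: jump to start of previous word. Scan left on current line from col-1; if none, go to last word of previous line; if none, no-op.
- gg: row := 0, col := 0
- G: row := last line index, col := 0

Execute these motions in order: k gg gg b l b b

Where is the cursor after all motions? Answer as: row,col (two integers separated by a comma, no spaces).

Answer: 0,0

Derivation:
After 1 (k): row=0 col=0 char='f'
After 2 (gg): row=0 col=0 char='f'
After 3 (gg): row=0 col=0 char='f'
After 4 (b): row=0 col=0 char='f'
After 5 (l): row=0 col=1 char='i'
After 6 (b): row=0 col=0 char='f'
After 7 (b): row=0 col=0 char='f'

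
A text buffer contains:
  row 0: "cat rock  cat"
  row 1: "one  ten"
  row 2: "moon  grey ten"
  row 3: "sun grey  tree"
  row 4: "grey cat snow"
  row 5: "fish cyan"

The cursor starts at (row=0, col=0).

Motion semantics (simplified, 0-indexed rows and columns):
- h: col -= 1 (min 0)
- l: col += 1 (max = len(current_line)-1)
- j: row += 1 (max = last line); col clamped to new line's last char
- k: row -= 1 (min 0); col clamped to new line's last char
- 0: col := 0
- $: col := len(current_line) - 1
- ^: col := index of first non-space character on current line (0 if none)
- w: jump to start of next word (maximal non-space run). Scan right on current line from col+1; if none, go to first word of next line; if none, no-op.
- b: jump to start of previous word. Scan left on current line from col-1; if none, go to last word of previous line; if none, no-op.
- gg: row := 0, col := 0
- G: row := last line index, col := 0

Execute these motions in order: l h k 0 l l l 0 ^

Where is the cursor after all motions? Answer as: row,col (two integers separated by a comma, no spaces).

Answer: 0,0

Derivation:
After 1 (l): row=0 col=1 char='a'
After 2 (h): row=0 col=0 char='c'
After 3 (k): row=0 col=0 char='c'
After 4 (0): row=0 col=0 char='c'
After 5 (l): row=0 col=1 char='a'
After 6 (l): row=0 col=2 char='t'
After 7 (l): row=0 col=3 char='_'
After 8 (0): row=0 col=0 char='c'
After 9 (^): row=0 col=0 char='c'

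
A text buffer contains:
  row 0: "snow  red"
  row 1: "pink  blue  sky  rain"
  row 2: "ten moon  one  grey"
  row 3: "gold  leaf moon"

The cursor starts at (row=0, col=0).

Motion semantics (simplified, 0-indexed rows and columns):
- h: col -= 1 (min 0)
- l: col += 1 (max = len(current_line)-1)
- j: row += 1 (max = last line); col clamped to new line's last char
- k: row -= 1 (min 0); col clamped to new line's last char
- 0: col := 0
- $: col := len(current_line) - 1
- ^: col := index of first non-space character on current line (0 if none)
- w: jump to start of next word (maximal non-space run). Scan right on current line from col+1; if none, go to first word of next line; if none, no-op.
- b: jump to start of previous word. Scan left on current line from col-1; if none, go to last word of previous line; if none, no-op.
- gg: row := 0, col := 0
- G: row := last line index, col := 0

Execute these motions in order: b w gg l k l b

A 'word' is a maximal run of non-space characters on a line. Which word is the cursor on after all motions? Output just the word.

After 1 (b): row=0 col=0 char='s'
After 2 (w): row=0 col=6 char='r'
After 3 (gg): row=0 col=0 char='s'
After 4 (l): row=0 col=1 char='n'
After 5 (k): row=0 col=1 char='n'
After 6 (l): row=0 col=2 char='o'
After 7 (b): row=0 col=0 char='s'

Answer: snow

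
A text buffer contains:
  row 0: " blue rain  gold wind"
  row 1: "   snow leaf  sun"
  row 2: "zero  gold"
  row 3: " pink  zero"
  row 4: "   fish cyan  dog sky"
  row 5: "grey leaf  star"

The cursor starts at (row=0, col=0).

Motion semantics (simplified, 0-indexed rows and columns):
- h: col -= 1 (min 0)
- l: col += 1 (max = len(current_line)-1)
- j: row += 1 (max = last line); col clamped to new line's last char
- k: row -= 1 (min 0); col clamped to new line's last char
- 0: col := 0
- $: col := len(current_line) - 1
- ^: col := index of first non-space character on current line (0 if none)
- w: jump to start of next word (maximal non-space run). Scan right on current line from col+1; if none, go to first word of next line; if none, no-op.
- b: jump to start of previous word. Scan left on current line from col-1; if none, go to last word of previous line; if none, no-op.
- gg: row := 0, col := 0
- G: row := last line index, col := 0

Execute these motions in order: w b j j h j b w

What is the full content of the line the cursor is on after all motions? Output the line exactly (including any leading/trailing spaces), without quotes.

After 1 (w): row=0 col=1 char='b'
After 2 (b): row=0 col=1 char='b'
After 3 (j): row=1 col=1 char='_'
After 4 (j): row=2 col=1 char='e'
After 5 (h): row=2 col=0 char='z'
After 6 (j): row=3 col=0 char='_'
After 7 (b): row=2 col=6 char='g'
After 8 (w): row=3 col=1 char='p'

Answer:  pink  zero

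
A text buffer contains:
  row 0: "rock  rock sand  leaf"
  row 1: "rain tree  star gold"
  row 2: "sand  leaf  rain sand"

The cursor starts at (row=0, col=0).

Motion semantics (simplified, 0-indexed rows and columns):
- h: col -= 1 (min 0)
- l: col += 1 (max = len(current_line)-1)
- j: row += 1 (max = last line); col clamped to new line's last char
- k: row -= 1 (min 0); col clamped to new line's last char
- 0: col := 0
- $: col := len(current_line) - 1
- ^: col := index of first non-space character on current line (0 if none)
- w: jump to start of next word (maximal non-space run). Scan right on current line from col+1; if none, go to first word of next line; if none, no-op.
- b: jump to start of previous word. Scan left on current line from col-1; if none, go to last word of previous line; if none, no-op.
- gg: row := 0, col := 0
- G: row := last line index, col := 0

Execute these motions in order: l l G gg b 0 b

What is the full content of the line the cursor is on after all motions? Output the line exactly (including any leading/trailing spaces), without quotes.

Answer: rock  rock sand  leaf

Derivation:
After 1 (l): row=0 col=1 char='o'
After 2 (l): row=0 col=2 char='c'
After 3 (G): row=2 col=0 char='s'
After 4 (gg): row=0 col=0 char='r'
After 5 (b): row=0 col=0 char='r'
After 6 (0): row=0 col=0 char='r'
After 7 (b): row=0 col=0 char='r'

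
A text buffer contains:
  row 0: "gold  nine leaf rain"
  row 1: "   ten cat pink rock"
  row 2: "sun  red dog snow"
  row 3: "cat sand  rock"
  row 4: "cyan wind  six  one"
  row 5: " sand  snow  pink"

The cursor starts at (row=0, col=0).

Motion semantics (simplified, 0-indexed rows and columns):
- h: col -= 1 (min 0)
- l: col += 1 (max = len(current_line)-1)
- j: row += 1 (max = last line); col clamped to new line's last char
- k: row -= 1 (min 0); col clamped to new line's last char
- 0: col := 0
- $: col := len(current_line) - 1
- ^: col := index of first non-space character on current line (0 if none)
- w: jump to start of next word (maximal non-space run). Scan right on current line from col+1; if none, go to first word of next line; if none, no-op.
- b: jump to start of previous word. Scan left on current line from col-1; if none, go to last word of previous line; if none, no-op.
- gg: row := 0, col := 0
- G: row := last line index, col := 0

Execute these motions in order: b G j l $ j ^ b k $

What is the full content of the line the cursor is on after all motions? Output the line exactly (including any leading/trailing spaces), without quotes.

Answer: cat sand  rock

Derivation:
After 1 (b): row=0 col=0 char='g'
After 2 (G): row=5 col=0 char='_'
After 3 (j): row=5 col=0 char='_'
After 4 (l): row=5 col=1 char='s'
After 5 ($): row=5 col=16 char='k'
After 6 (j): row=5 col=16 char='k'
After 7 (^): row=5 col=1 char='s'
After 8 (b): row=4 col=16 char='o'
After 9 (k): row=3 col=13 char='k'
After 10 ($): row=3 col=13 char='k'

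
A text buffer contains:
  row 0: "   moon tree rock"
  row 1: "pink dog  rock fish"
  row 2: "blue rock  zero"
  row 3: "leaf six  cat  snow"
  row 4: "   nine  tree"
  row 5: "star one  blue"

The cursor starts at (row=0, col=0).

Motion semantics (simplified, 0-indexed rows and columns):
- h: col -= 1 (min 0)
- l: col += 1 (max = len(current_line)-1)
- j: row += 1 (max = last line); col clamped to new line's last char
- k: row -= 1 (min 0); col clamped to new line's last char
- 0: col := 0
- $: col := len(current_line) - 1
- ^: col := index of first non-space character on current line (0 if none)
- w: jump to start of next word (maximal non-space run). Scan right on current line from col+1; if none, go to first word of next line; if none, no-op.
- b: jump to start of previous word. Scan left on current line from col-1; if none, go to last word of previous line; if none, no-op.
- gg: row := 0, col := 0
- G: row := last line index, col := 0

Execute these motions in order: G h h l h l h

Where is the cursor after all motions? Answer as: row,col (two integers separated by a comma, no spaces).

After 1 (G): row=5 col=0 char='s'
After 2 (h): row=5 col=0 char='s'
After 3 (h): row=5 col=0 char='s'
After 4 (l): row=5 col=1 char='t'
After 5 (h): row=5 col=0 char='s'
After 6 (l): row=5 col=1 char='t'
After 7 (h): row=5 col=0 char='s'

Answer: 5,0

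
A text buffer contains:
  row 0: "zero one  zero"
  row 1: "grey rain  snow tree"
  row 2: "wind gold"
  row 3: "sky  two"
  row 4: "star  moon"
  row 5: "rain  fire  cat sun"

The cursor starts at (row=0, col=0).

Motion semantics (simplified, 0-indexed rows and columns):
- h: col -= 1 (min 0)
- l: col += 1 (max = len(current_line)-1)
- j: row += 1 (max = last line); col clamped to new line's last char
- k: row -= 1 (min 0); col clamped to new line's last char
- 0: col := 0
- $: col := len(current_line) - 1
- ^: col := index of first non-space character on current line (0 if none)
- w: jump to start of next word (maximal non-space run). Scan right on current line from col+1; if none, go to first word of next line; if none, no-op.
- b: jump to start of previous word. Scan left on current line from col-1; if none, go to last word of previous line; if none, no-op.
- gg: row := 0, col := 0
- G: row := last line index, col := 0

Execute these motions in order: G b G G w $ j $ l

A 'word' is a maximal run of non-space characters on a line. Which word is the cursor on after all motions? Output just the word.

Answer: sun

Derivation:
After 1 (G): row=5 col=0 char='r'
After 2 (b): row=4 col=6 char='m'
After 3 (G): row=5 col=0 char='r'
After 4 (G): row=5 col=0 char='r'
After 5 (w): row=5 col=6 char='f'
After 6 ($): row=5 col=18 char='n'
After 7 (j): row=5 col=18 char='n'
After 8 ($): row=5 col=18 char='n'
After 9 (l): row=5 col=18 char='n'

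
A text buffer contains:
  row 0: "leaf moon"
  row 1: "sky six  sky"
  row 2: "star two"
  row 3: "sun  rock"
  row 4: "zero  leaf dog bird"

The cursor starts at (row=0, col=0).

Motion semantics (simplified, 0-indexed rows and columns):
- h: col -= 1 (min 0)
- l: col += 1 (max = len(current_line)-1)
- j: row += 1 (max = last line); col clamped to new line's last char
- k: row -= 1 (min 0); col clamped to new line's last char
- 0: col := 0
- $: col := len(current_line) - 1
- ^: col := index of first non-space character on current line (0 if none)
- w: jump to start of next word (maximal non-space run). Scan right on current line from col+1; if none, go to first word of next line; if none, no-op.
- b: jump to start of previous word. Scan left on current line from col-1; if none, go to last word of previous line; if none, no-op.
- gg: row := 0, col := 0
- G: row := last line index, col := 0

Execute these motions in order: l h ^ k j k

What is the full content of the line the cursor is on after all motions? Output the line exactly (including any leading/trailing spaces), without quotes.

After 1 (l): row=0 col=1 char='e'
After 2 (h): row=0 col=0 char='l'
After 3 (^): row=0 col=0 char='l'
After 4 (k): row=0 col=0 char='l'
After 5 (j): row=1 col=0 char='s'
After 6 (k): row=0 col=0 char='l'

Answer: leaf moon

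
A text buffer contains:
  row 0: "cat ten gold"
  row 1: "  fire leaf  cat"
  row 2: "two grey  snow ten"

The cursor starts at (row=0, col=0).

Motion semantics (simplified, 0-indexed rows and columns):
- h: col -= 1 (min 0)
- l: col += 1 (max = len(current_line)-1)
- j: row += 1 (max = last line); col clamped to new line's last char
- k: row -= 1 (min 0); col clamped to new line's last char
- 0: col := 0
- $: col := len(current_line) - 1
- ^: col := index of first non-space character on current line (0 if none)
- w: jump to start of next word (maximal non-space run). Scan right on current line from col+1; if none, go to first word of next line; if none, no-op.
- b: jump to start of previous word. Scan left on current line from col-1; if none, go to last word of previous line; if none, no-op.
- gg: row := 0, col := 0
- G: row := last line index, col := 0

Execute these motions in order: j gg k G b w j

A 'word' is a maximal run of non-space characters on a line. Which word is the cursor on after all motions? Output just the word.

Answer: two

Derivation:
After 1 (j): row=1 col=0 char='_'
After 2 (gg): row=0 col=0 char='c'
After 3 (k): row=0 col=0 char='c'
After 4 (G): row=2 col=0 char='t'
After 5 (b): row=1 col=13 char='c'
After 6 (w): row=2 col=0 char='t'
After 7 (j): row=2 col=0 char='t'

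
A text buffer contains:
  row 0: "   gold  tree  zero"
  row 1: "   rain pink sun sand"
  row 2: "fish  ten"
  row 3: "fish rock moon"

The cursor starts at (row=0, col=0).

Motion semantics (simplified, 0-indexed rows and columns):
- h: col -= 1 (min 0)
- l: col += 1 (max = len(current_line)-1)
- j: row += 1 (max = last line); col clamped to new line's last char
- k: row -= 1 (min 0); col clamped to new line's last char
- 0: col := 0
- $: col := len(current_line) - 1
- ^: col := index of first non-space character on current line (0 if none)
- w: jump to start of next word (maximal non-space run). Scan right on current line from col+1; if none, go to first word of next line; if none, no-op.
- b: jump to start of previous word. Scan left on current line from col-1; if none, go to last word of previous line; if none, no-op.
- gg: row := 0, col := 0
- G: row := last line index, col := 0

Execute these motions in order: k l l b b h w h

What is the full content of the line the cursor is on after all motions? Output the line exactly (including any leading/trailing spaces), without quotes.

After 1 (k): row=0 col=0 char='_'
After 2 (l): row=0 col=1 char='_'
After 3 (l): row=0 col=2 char='_'
After 4 (b): row=0 col=2 char='_'
After 5 (b): row=0 col=2 char='_'
After 6 (h): row=0 col=1 char='_'
After 7 (w): row=0 col=3 char='g'
After 8 (h): row=0 col=2 char='_'

Answer:    gold  tree  zero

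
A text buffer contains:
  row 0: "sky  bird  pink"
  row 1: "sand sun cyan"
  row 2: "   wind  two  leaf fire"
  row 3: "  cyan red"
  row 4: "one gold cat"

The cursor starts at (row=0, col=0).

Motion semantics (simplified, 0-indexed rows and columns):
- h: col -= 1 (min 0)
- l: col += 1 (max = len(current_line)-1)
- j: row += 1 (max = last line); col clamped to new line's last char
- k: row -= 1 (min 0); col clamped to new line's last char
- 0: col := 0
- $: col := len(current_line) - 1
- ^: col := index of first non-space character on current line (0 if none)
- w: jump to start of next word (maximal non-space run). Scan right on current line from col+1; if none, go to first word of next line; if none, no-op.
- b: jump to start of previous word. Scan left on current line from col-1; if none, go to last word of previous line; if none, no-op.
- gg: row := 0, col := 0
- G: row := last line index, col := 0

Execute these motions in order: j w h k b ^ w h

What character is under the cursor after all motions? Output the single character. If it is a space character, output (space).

Answer: (space)

Derivation:
After 1 (j): row=1 col=0 char='s'
After 2 (w): row=1 col=5 char='s'
After 3 (h): row=1 col=4 char='_'
After 4 (k): row=0 col=4 char='_'
After 5 (b): row=0 col=0 char='s'
After 6 (^): row=0 col=0 char='s'
After 7 (w): row=0 col=5 char='b'
After 8 (h): row=0 col=4 char='_'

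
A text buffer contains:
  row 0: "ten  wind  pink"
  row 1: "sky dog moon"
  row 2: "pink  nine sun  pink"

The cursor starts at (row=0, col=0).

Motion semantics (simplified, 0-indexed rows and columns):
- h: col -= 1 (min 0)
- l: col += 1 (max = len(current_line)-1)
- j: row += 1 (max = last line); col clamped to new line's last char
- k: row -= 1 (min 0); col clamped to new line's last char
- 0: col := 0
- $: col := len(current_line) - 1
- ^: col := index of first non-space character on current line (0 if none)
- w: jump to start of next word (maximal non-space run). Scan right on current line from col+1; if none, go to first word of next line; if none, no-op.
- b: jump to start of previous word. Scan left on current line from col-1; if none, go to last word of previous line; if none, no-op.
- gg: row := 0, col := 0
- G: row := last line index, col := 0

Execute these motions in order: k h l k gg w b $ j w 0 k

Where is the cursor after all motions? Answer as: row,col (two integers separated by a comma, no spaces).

After 1 (k): row=0 col=0 char='t'
After 2 (h): row=0 col=0 char='t'
After 3 (l): row=0 col=1 char='e'
After 4 (k): row=0 col=1 char='e'
After 5 (gg): row=0 col=0 char='t'
After 6 (w): row=0 col=5 char='w'
After 7 (b): row=0 col=0 char='t'
After 8 ($): row=0 col=14 char='k'
After 9 (j): row=1 col=11 char='n'
After 10 (w): row=2 col=0 char='p'
After 11 (0): row=2 col=0 char='p'
After 12 (k): row=1 col=0 char='s'

Answer: 1,0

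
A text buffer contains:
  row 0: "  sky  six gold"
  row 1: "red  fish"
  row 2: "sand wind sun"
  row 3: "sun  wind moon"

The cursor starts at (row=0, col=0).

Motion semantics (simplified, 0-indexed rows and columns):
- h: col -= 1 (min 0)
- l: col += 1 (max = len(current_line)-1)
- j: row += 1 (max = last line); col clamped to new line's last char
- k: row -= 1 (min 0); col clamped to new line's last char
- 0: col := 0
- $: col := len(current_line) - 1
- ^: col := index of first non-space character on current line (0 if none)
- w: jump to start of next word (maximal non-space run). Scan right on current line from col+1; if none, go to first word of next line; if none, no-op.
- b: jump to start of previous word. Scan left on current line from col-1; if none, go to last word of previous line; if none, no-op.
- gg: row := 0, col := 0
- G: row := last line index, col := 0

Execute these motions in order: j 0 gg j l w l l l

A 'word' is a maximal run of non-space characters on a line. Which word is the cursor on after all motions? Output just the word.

After 1 (j): row=1 col=0 char='r'
After 2 (0): row=1 col=0 char='r'
After 3 (gg): row=0 col=0 char='_'
After 4 (j): row=1 col=0 char='r'
After 5 (l): row=1 col=1 char='e'
After 6 (w): row=1 col=5 char='f'
After 7 (l): row=1 col=6 char='i'
After 8 (l): row=1 col=7 char='s'
After 9 (l): row=1 col=8 char='h'

Answer: fish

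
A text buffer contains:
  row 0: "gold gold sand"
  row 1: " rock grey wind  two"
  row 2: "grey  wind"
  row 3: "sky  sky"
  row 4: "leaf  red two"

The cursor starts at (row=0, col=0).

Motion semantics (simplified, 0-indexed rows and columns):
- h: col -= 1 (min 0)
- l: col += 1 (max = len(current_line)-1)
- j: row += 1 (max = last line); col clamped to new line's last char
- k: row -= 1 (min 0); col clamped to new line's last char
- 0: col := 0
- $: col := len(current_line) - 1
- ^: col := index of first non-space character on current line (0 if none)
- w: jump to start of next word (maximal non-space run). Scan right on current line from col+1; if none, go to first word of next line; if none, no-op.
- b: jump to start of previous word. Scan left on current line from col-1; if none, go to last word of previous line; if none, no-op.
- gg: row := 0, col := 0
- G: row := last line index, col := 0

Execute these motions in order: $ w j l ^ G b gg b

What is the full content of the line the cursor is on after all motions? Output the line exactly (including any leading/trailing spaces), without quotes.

After 1 ($): row=0 col=13 char='d'
After 2 (w): row=1 col=1 char='r'
After 3 (j): row=2 col=1 char='r'
After 4 (l): row=2 col=2 char='e'
After 5 (^): row=2 col=0 char='g'
After 6 (G): row=4 col=0 char='l'
After 7 (b): row=3 col=5 char='s'
After 8 (gg): row=0 col=0 char='g'
After 9 (b): row=0 col=0 char='g'

Answer: gold gold sand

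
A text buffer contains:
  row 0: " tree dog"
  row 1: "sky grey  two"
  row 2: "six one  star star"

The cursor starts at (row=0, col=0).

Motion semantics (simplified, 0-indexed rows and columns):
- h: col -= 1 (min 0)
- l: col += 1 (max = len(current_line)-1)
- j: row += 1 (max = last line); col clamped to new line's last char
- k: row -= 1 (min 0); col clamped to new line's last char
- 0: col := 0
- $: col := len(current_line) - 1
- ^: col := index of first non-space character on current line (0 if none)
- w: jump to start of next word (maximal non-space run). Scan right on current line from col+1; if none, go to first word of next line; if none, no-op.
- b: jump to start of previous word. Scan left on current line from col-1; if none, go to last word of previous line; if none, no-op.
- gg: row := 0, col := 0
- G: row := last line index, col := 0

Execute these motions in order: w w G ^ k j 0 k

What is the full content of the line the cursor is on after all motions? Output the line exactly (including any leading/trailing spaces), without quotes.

Answer: sky grey  two

Derivation:
After 1 (w): row=0 col=1 char='t'
After 2 (w): row=0 col=6 char='d'
After 3 (G): row=2 col=0 char='s'
After 4 (^): row=2 col=0 char='s'
After 5 (k): row=1 col=0 char='s'
After 6 (j): row=2 col=0 char='s'
After 7 (0): row=2 col=0 char='s'
After 8 (k): row=1 col=0 char='s'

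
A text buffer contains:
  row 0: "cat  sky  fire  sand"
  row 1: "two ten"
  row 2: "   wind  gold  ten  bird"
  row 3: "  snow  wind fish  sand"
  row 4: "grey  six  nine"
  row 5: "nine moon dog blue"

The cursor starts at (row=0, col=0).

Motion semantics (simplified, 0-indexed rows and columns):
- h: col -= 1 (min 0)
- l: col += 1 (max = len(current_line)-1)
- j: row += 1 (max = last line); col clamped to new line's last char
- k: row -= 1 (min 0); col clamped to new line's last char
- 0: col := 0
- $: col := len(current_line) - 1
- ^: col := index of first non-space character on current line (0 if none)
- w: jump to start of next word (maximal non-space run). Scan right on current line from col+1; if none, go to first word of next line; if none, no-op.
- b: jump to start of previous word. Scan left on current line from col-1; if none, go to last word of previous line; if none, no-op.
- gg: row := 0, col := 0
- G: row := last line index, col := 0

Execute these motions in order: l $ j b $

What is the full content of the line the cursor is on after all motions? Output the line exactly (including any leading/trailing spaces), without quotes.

Answer: two ten

Derivation:
After 1 (l): row=0 col=1 char='a'
After 2 ($): row=0 col=19 char='d'
After 3 (j): row=1 col=6 char='n'
After 4 (b): row=1 col=4 char='t'
After 5 ($): row=1 col=6 char='n'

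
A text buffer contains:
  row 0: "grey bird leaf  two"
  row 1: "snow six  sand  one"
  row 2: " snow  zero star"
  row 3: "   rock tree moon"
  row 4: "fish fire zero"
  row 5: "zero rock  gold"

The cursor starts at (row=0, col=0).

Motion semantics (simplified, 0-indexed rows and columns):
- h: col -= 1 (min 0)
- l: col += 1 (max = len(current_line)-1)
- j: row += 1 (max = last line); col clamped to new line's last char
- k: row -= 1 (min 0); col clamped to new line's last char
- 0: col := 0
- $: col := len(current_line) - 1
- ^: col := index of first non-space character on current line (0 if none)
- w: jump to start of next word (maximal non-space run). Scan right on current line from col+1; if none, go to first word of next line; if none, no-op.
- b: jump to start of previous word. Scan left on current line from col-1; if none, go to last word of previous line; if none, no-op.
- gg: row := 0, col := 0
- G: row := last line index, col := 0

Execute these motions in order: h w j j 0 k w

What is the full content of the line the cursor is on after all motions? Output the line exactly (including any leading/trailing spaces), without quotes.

After 1 (h): row=0 col=0 char='g'
After 2 (w): row=0 col=5 char='b'
After 3 (j): row=1 col=5 char='s'
After 4 (j): row=2 col=5 char='_'
After 5 (0): row=2 col=0 char='_'
After 6 (k): row=1 col=0 char='s'
After 7 (w): row=1 col=5 char='s'

Answer: snow six  sand  one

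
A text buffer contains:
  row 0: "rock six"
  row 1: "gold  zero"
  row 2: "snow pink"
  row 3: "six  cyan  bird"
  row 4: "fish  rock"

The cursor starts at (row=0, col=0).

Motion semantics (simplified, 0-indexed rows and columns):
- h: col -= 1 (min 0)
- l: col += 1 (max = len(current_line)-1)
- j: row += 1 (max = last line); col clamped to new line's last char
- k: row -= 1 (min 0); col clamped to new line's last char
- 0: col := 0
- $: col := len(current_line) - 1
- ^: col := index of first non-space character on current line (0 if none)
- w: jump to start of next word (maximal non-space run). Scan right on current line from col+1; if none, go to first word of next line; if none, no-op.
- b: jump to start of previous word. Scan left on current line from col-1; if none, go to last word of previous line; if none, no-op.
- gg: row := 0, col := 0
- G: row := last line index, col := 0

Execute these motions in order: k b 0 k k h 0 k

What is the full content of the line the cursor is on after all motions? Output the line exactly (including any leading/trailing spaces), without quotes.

After 1 (k): row=0 col=0 char='r'
After 2 (b): row=0 col=0 char='r'
After 3 (0): row=0 col=0 char='r'
After 4 (k): row=0 col=0 char='r'
After 5 (k): row=0 col=0 char='r'
After 6 (h): row=0 col=0 char='r'
After 7 (0): row=0 col=0 char='r'
After 8 (k): row=0 col=0 char='r'

Answer: rock six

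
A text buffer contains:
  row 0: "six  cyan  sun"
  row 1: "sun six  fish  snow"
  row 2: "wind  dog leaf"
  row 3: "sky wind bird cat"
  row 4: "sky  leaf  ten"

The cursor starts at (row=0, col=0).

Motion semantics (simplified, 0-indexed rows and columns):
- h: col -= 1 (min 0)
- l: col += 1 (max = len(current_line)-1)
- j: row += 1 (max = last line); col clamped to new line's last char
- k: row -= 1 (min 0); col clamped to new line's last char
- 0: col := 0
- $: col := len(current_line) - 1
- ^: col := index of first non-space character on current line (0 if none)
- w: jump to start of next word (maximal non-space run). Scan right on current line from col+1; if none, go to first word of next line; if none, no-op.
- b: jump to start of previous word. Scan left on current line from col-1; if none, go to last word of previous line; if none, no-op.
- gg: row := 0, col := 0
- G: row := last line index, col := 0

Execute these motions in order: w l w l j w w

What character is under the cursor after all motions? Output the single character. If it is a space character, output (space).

After 1 (w): row=0 col=5 char='c'
After 2 (l): row=0 col=6 char='y'
After 3 (w): row=0 col=11 char='s'
After 4 (l): row=0 col=12 char='u'
After 5 (j): row=1 col=12 char='h'
After 6 (w): row=1 col=15 char='s'
After 7 (w): row=2 col=0 char='w'

Answer: w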